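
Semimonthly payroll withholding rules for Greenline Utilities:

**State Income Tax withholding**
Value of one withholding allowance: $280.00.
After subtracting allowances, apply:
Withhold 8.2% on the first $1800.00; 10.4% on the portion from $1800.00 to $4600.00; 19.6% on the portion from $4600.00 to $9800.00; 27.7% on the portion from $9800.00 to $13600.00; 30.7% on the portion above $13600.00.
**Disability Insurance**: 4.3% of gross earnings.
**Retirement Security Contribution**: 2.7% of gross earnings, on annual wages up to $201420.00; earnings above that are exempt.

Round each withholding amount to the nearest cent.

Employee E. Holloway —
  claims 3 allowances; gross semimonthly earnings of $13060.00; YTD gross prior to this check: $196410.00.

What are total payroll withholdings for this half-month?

State Income Tax: taxable = $13060.00 − 3×$280.00 = $12220.00
  $1458.00 + 27.7% × ($12220.00 − $9800.00) = $1458.00 + 27.7% × $2420.00 = $2128.34
Disability Insurance: 4.3% × $13060.00 = $561.58
Retirement Security Contribution: cap $201420.00 − YTD $196410.00 = $5010.00 subject; 2.7% × $5010.00 = $135.27
Total: $2128.34 + $561.58 + $135.27 = $2825.19

$2825.19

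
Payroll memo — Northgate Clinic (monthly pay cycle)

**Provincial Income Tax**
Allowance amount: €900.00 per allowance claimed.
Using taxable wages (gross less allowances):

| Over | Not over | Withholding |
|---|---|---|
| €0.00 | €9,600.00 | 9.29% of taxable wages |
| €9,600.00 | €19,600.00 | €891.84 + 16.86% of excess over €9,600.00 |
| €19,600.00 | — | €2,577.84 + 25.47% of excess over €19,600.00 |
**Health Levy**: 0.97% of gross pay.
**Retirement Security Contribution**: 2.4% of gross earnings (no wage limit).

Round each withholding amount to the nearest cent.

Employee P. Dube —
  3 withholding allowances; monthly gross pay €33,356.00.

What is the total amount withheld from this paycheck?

€6,517.89

Provincial Income Tax: taxable = €33,356.00 − 3×€900.00 = €30,656.00
  €2,577.84 + 25.47% × (€30,656.00 − €19,600.00) = €2,577.84 + 25.47% × €11,056.00 = €5,393.80
Health Levy: 0.97% × €33,356.00 = €323.55
Retirement Security Contribution: 2.4% × €33,356.00 = €800.54
Total: €5,393.80 + €323.55 + €800.54 = €6,517.89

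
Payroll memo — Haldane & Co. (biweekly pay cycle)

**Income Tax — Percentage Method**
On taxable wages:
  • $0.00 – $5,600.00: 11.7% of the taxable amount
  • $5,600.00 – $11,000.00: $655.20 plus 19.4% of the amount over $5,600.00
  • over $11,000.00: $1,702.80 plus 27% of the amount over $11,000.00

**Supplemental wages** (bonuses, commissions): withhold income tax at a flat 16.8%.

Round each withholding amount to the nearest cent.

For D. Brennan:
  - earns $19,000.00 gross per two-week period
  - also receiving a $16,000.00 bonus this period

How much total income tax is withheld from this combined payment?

$6,550.80

Income Tax: taxable = $19,000.00
  $1,702.80 + 27% × ($19,000.00 − $11,000.00) = $1,702.80 + 27% × $8,000.00 = $3,862.80
Supplemental (16.8% flat on bonus): 16.8% × $16,000.00 = $2,688.00
Total income tax: $3,862.80 + $2,688.00 = $6,550.80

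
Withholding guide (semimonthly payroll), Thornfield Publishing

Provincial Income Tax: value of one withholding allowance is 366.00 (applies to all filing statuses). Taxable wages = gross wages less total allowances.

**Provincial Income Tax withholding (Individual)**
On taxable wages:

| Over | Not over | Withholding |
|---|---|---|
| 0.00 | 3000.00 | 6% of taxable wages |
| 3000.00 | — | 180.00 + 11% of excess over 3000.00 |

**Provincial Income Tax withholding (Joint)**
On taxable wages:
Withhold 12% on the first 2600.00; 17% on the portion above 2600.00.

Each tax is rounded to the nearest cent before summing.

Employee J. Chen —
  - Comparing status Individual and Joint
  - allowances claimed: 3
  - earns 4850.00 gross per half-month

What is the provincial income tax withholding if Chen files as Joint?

507.84

Provincial Income Tax (Joint): taxable = 4850.00 − 3×366.00 = 3752.00
  312.00 + 17% × (3752.00 − 2600.00) = 312.00 + 17% × 1152.00 = 507.84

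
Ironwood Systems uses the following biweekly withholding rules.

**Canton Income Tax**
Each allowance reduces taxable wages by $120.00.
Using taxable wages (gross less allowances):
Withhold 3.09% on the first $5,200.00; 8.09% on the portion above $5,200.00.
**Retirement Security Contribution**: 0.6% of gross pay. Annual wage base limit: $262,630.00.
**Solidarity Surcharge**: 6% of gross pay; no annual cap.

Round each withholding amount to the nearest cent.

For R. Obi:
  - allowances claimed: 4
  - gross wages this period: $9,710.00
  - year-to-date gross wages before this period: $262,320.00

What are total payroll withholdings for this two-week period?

$1,071.17

Canton Income Tax: taxable = $9,710.00 − 4×$120.00 = $9,230.00
  $160.68 + 8.09% × ($9,230.00 − $5,200.00) = $160.68 + 8.09% × $4,030.00 = $486.71
Retirement Security Contribution: cap $262,630.00 − YTD $262,320.00 = $310.00 subject; 0.6% × $310.00 = $1.86
Solidarity Surcharge: 6% × $9,710.00 = $582.60
Total: $486.71 + $1.86 + $582.60 = $1,071.17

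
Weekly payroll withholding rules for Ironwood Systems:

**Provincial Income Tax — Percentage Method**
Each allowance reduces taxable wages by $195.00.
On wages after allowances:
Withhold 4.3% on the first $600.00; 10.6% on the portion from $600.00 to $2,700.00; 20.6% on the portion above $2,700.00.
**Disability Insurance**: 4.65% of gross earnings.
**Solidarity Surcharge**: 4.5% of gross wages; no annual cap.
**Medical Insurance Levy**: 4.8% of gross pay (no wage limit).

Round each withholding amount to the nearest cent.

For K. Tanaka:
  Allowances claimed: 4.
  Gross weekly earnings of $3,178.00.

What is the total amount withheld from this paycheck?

$659.72

Provincial Income Tax: taxable = $3,178.00 − 4×$195.00 = $2,398.00
  $25.80 + 10.6% × ($2,398.00 − $600.00) = $25.80 + 10.6% × $1,798.00 = $216.39
Disability Insurance: 4.65% × $3,178.00 = $147.78
Solidarity Surcharge: 4.5% × $3,178.00 = $143.01
Medical Insurance Levy: 4.8% × $3,178.00 = $152.54
Total: $216.39 + $147.78 + $143.01 + $152.54 = $659.72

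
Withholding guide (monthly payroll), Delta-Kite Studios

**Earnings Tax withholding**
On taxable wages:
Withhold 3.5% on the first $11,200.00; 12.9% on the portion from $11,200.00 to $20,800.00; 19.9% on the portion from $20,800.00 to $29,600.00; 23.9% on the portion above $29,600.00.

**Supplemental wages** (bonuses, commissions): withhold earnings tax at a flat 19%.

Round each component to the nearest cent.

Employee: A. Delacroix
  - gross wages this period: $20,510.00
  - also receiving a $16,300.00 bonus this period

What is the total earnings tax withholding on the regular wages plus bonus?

$4,689.99

Earnings Tax: taxable = $20,510.00
  $392.00 + 12.9% × ($20,510.00 − $11,200.00) = $392.00 + 12.9% × $9,310.00 = $1,592.99
Supplemental (19% flat on bonus): 19% × $16,300.00 = $3,097.00
Total earnings tax: $1,592.99 + $3,097.00 = $4,689.99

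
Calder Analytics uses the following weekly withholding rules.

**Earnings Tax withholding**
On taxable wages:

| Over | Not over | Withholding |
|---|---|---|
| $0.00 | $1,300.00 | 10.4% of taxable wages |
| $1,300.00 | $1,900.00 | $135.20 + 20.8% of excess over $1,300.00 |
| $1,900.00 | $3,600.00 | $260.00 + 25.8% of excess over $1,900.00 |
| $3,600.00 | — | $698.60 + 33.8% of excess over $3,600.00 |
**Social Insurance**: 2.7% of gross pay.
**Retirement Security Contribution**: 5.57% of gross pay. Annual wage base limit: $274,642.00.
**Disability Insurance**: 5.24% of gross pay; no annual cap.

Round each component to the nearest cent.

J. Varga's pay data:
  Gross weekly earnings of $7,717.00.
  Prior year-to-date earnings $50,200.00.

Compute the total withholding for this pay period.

$3,132.72

Earnings Tax: taxable = $7,717.00
  $698.60 + 33.8% × ($7,717.00 − $3,600.00) = $698.60 + 33.8% × $4,117.00 = $2,090.15
Social Insurance: 2.7% × $7,717.00 = $208.36
Retirement Security Contribution: 5.57% × $7,717.00 = $429.84
Disability Insurance: 5.24% × $7,717.00 = $404.37
Total: $2,090.15 + $208.36 + $429.84 + $404.37 = $3,132.72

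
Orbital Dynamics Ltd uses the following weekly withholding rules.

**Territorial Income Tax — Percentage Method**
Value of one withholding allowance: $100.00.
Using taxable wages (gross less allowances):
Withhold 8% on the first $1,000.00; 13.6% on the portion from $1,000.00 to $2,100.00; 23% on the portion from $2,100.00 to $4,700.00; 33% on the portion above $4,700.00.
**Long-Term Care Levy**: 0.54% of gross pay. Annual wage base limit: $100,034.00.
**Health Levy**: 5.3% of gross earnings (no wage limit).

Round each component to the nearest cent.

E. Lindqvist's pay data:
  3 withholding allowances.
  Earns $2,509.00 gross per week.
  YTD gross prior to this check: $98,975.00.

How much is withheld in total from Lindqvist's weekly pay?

Territorial Income Tax: taxable = $2,509.00 − 3×$100.00 = $2,209.00
  $229.60 + 23% × ($2,209.00 − $2,100.00) = $229.60 + 23% × $109.00 = $254.67
Long-Term Care Levy: cap $100,034.00 − YTD $98,975.00 = $1,059.00 subject; 0.54% × $1,059.00 = $5.72
Health Levy: 5.3% × $2,509.00 = $132.98
Total: $254.67 + $5.72 + $132.98 = $393.37

$393.37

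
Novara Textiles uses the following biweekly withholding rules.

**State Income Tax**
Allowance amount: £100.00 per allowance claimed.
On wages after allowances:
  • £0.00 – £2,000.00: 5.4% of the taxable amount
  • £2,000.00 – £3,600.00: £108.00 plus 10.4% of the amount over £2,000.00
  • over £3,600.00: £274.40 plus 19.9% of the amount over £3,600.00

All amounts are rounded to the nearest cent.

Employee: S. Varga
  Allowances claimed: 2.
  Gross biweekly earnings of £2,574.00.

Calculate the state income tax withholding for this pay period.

State Income Tax: taxable = £2,574.00 − 2×£100.00 = £2,374.00
  £108.00 + 10.4% × (£2,374.00 − £2,000.00) = £108.00 + 10.4% × £374.00 = £146.90

£146.90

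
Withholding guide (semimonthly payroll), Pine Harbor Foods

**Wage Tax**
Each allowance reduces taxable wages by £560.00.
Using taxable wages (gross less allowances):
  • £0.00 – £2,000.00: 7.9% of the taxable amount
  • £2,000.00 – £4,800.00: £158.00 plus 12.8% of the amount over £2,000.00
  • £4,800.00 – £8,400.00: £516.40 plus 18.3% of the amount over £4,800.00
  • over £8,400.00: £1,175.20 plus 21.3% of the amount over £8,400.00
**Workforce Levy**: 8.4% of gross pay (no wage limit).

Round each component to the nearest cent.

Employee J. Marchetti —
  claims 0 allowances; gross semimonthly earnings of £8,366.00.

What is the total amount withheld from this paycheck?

Wage Tax: taxable = £8,366.00
  £516.40 + 18.3% × (£8,366.00 − £4,800.00) = £516.40 + 18.3% × £3,566.00 = £1,168.98
Workforce Levy: 8.4% × £8,366.00 = £702.74
Total: £1,168.98 + £702.74 = £1,871.72

£1,871.72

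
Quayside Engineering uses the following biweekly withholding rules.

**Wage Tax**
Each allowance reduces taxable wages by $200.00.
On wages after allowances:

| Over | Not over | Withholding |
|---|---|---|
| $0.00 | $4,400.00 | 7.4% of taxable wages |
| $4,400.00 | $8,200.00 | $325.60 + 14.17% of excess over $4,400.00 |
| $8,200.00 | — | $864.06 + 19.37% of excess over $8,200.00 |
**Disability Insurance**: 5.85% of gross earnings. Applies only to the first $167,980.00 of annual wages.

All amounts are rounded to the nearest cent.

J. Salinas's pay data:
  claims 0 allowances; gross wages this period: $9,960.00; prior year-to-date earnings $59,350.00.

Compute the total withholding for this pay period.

Wage Tax: taxable = $9,960.00
  $864.06 + 19.37% × ($9,960.00 − $8,200.00) = $864.06 + 19.37% × $1,760.00 = $1,204.97
Disability Insurance: 5.85% × $9,960.00 = $582.66
Total: $1,204.97 + $582.66 = $1,787.63

$1,787.63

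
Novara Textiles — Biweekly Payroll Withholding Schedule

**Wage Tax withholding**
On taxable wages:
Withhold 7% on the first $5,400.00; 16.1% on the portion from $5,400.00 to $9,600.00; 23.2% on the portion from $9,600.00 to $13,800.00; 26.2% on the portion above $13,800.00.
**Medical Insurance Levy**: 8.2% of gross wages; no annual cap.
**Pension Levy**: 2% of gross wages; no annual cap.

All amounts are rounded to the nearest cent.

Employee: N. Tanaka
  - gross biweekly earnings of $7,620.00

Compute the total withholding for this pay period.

Wage Tax: taxable = $7,620.00
  $378.00 + 16.1% × ($7,620.00 − $5,400.00) = $378.00 + 16.1% × $2,220.00 = $735.42
Medical Insurance Levy: 8.2% × $7,620.00 = $624.84
Pension Levy: 2% × $7,620.00 = $152.40
Total: $735.42 + $624.84 + $152.40 = $1,512.66

$1,512.66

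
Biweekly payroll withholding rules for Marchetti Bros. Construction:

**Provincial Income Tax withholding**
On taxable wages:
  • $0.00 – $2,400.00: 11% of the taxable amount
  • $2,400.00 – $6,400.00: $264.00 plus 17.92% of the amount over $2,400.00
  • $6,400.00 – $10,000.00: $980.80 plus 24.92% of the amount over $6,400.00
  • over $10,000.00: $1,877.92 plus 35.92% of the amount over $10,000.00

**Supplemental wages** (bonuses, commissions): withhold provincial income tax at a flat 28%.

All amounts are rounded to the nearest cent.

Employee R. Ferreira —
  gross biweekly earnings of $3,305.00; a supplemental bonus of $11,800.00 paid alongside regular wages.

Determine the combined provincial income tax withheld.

Provincial Income Tax: taxable = $3,305.00
  $264.00 + 17.92% × ($3,305.00 − $2,400.00) = $264.00 + 17.92% × $905.00 = $426.18
Supplemental (28% flat on bonus): 28% × $11,800.00 = $3,304.00
Total provincial income tax: $426.18 + $3,304.00 = $3,730.18

$3,730.18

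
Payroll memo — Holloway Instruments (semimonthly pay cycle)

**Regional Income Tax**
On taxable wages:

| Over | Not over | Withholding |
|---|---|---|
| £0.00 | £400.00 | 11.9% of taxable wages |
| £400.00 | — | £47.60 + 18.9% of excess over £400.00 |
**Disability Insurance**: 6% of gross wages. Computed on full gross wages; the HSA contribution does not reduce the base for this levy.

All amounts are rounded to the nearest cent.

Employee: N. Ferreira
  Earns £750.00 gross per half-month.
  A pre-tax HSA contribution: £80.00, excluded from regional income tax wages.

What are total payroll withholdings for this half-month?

£143.63

Regional Income Tax: taxable = £750.00 − £80.00 = £670.00
  £47.60 + 18.9% × (£670.00 − £400.00) = £47.60 + 18.9% × £270.00 = £98.63
Disability Insurance: 6% × £750.00 = £45.00
Total: £98.63 + £45.00 = £143.63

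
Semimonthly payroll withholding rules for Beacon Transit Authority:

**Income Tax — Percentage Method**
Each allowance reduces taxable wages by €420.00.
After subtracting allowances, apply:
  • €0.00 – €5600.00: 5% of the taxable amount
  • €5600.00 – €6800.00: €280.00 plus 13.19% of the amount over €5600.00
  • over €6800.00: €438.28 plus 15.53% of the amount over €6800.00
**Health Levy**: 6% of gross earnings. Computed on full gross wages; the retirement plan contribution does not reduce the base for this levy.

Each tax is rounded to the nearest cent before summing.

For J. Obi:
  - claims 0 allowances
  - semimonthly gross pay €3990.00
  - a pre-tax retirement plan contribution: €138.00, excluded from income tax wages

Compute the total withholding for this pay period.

€432.00

Income Tax: taxable = €3990.00 − €138.00 = €3852.00
  5% × €3852.00 = €192.60
Health Levy: 6% × €3990.00 = €239.40
Total: €192.60 + €239.40 = €432.00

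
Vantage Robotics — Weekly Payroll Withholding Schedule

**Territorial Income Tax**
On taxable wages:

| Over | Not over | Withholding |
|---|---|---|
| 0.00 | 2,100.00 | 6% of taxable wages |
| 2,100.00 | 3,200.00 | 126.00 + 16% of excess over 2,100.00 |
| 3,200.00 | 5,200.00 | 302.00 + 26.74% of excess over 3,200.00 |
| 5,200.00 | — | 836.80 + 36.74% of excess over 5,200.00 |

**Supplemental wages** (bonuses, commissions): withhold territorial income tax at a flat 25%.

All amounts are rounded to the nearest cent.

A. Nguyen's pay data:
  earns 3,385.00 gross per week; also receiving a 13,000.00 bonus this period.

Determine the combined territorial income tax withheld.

Territorial Income Tax: taxable = 3,385.00
  302.00 + 26.74% × (3,385.00 − 3,200.00) = 302.00 + 26.74% × 185.00 = 351.47
Supplemental (25% flat on bonus): 25% × 13,000.00 = 3,250.00
Total territorial income tax: 351.47 + 3,250.00 = 3,601.47

3,601.47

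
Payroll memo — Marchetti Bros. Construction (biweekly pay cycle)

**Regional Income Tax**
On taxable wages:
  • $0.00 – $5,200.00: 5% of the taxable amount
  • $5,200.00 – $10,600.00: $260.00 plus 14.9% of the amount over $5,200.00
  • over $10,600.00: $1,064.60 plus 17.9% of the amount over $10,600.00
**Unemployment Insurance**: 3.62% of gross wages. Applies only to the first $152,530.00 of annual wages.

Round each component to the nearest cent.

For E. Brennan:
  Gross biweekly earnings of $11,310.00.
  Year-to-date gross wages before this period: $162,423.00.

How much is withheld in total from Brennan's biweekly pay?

Regional Income Tax: taxable = $11,310.00
  $1,064.60 + 17.9% × ($11,310.00 − $10,600.00) = $1,064.60 + 17.9% × $710.00 = $1,191.69
Unemployment Insurance: YTD $162,423.00 ≥ cap $152,530.00 → $0.00
Total: $1,191.69 + $0.00 = $1,191.69

$1,191.69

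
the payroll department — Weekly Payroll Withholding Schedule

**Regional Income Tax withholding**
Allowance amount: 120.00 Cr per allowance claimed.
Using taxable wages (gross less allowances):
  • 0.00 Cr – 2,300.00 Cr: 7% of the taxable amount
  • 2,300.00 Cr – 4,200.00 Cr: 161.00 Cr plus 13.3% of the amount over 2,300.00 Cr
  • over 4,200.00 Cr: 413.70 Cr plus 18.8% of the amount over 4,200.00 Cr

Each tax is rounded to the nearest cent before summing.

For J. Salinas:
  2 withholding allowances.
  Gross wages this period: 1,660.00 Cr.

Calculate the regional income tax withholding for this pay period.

Regional Income Tax: taxable = 1,660.00 Cr − 2×120.00 Cr = 1,420.00 Cr
  7% × 1,420.00 Cr = 99.40 Cr

99.40 Cr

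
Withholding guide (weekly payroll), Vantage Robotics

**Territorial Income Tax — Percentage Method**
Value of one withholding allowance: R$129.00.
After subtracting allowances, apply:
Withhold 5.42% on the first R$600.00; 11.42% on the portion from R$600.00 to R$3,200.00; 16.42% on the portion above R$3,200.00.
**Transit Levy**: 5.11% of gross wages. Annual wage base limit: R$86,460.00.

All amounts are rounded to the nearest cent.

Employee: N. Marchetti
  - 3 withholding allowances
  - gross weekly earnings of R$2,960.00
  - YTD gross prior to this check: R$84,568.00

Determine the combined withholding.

R$354.52

Territorial Income Tax: taxable = R$2,960.00 − 3×R$129.00 = R$2,573.00
  R$32.52 + 11.42% × (R$2,573.00 − R$600.00) = R$32.52 + 11.42% × R$1,973.00 = R$257.84
Transit Levy: cap R$86,460.00 − YTD R$84,568.00 = R$1,892.00 subject; 5.11% × R$1,892.00 = R$96.68
Total: R$257.84 + R$96.68 = R$354.52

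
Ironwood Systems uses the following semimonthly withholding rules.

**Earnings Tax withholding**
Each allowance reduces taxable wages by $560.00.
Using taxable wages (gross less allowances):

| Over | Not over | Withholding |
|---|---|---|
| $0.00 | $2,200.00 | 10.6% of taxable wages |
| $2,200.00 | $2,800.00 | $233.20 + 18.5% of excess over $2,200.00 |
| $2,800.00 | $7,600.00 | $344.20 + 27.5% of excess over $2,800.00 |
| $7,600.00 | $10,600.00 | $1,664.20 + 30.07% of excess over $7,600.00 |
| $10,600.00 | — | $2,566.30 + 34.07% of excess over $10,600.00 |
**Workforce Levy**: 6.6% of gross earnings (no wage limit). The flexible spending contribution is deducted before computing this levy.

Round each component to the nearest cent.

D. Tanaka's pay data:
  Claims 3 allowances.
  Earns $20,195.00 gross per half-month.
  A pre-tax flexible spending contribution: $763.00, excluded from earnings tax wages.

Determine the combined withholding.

Earnings Tax: taxable = $20,195.00 − $763.00 − 3×$560.00 = $17,752.00
  $2,566.30 + 34.07% × ($17,752.00 − $10,600.00) = $2,566.30 + 34.07% × $7,152.00 = $5,002.99
Workforce Levy: 6.6% × $19,432.00 = $1,282.51
Total: $5,002.99 + $1,282.51 = $6,285.50

$6,285.50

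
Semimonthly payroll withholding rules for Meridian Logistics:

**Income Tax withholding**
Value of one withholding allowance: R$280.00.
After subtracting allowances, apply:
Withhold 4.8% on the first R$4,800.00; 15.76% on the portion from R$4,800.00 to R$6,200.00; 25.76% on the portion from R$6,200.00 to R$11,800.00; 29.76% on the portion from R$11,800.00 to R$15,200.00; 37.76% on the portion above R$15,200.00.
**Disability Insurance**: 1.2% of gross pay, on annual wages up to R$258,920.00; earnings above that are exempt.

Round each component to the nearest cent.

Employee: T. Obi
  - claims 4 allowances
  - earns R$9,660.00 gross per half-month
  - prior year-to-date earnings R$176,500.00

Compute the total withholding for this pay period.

Income Tax: taxable = R$9,660.00 − 4×R$280.00 = R$8,540.00
  R$451.04 + 25.76% × (R$8,540.00 − R$6,200.00) = R$451.04 + 25.76% × R$2,340.00 = R$1,053.82
Disability Insurance: 1.2% × R$9,660.00 = R$115.92
Total: R$1,053.82 + R$115.92 = R$1,169.74

R$1,169.74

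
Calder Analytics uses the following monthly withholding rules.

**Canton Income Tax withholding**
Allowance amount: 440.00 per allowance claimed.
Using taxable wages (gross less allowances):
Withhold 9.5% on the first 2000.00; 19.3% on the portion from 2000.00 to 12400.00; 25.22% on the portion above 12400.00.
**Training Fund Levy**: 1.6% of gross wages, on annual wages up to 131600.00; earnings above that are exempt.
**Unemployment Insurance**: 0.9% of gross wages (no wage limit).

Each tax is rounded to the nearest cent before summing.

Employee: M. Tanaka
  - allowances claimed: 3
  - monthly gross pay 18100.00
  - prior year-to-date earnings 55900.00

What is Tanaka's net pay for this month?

14345.66

Canton Income Tax: taxable = 18100.00 − 3×440.00 = 16780.00
  2197.20 + 25.22% × (16780.00 − 12400.00) = 2197.20 + 25.22% × 4380.00 = 3301.84
Training Fund Levy: 1.6% × 18100.00 = 289.60
Unemployment Insurance: 0.9% × 18100.00 = 162.90
Total withheld: 3301.84 + 289.60 + 162.90 = 3754.34
Net pay: 18100.00 − 3754.34 = 14345.66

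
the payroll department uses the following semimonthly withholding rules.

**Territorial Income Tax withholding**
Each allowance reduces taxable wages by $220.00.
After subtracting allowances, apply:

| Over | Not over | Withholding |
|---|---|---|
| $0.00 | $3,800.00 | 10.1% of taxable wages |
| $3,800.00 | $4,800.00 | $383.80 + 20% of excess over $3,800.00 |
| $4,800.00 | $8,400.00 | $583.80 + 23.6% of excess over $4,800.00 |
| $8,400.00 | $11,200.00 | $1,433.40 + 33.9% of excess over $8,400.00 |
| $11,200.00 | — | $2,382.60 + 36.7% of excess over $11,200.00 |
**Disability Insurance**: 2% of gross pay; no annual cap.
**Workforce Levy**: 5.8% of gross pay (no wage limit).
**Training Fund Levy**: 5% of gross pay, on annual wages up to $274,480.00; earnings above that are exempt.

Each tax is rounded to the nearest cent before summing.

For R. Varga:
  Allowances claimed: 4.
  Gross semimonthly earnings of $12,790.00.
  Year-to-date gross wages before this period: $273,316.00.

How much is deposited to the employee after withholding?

$9,091.01

Territorial Income Tax: taxable = $12,790.00 − 4×$220.00 = $11,910.00
  $2,382.60 + 36.7% × ($11,910.00 − $11,200.00) = $2,382.60 + 36.7% × $710.00 = $2,643.17
Disability Insurance: 2% × $12,790.00 = $255.80
Workforce Levy: 5.8% × $12,790.00 = $741.82
Training Fund Levy: cap $274,480.00 − YTD $273,316.00 = $1,164.00 subject; 5% × $1,164.00 = $58.20
Total withheld: $2,643.17 + $255.80 + $741.82 + $58.20 = $3,698.99
Net pay: $12,790.00 − $3,698.99 = $9,091.01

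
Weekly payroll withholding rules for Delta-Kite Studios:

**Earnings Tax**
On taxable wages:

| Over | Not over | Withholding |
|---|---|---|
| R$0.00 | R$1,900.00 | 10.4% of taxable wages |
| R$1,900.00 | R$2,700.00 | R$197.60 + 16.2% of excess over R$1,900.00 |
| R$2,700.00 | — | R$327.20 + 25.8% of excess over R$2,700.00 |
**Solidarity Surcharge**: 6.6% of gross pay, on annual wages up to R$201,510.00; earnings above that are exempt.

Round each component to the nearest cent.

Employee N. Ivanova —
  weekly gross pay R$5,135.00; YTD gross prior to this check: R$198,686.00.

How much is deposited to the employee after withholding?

Earnings Tax: taxable = R$5,135.00
  R$327.20 + 25.8% × (R$5,135.00 − R$2,700.00) = R$327.20 + 25.8% × R$2,435.00 = R$955.43
Solidarity Surcharge: cap R$201,510.00 − YTD R$198,686.00 = R$2,824.00 subject; 6.6% × R$2,824.00 = R$186.38
Total withheld: R$955.43 + R$186.38 = R$1,141.81
Net pay: R$5,135.00 − R$1,141.81 = R$3,993.19

R$3,993.19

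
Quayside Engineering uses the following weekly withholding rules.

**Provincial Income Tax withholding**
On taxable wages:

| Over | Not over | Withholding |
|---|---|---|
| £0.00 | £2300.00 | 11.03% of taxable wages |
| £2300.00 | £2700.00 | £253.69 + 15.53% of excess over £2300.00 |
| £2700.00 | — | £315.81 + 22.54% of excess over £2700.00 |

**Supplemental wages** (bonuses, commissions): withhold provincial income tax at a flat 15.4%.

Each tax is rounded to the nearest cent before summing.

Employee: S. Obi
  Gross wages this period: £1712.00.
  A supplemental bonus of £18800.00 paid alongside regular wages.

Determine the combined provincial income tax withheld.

£3084.03

Provincial Income Tax: taxable = £1712.00
  11.03% × £1712.00 = £188.83
Supplemental (15.4% flat on bonus): 15.4% × £18800.00 = £2895.20
Total provincial income tax: £188.83 + £2895.20 = £3084.03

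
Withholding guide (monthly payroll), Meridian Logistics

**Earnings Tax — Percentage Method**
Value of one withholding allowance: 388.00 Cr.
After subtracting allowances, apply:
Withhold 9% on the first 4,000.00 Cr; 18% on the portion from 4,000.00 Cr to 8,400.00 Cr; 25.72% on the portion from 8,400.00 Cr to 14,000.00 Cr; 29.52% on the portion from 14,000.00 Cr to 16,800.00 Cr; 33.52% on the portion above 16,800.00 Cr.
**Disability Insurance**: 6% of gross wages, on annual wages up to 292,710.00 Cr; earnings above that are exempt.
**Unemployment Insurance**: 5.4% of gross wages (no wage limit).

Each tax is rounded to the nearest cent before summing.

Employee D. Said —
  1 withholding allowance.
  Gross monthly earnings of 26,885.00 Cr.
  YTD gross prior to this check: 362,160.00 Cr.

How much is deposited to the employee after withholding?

18,763.90 Cr

Earnings Tax: taxable = 26,885.00 Cr − 1×388.00 Cr = 26,497.00 Cr
  3,418.88 Cr + 33.52% × (26,497.00 Cr − 16,800.00 Cr) = 3,418.88 Cr + 33.52% × 9,697.00 Cr = 6,669.31 Cr
Disability Insurance: YTD 362,160.00 Cr ≥ cap 292,710.00 Cr → 0.00 Cr
Unemployment Insurance: 5.4% × 26,885.00 Cr = 1,451.79 Cr
Total withheld: 6,669.31 Cr + 0.00 Cr + 1,451.79 Cr = 8,121.10 Cr
Net pay: 26,885.00 Cr − 8,121.10 Cr = 18,763.90 Cr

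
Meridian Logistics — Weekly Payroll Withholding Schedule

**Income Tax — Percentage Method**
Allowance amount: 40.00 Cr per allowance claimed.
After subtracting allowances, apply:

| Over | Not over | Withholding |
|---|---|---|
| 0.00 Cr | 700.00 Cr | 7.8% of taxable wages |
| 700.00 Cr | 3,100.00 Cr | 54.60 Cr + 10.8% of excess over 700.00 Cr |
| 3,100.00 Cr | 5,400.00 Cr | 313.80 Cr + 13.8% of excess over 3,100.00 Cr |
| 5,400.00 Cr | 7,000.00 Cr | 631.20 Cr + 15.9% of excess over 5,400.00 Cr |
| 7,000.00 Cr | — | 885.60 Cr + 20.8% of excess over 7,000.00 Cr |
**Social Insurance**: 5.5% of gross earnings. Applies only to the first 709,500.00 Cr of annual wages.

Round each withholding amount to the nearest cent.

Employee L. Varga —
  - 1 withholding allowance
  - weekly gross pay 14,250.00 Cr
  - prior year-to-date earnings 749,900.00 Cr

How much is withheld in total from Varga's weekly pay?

2,385.28 Cr

Income Tax: taxable = 14,250.00 Cr − 1×40.00 Cr = 14,210.00 Cr
  885.60 Cr + 20.8% × (14,210.00 Cr − 7,000.00 Cr) = 885.60 Cr + 20.8% × 7,210.00 Cr = 2,385.28 Cr
Social Insurance: YTD 749,900.00 Cr ≥ cap 709,500.00 Cr → 0.00 Cr
Total: 2,385.28 Cr + 0.00 Cr = 2,385.28 Cr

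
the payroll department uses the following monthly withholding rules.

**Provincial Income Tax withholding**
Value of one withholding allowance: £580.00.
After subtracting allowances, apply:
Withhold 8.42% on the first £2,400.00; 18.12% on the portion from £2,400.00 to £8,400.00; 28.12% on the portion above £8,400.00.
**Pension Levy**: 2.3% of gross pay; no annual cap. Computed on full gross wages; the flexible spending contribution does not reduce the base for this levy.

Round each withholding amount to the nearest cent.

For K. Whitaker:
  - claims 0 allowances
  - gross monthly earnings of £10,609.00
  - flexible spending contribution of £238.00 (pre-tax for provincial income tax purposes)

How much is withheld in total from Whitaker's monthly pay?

£2,087.54

Provincial Income Tax: taxable = £10,609.00 − £238.00 = £10,371.00
  £1,289.28 + 28.12% × (£10,371.00 − £8,400.00) = £1,289.28 + 28.12% × £1,971.00 = £1,843.53
Pension Levy: 2.3% × £10,609.00 = £244.01
Total: £1,843.53 + £244.01 = £2,087.54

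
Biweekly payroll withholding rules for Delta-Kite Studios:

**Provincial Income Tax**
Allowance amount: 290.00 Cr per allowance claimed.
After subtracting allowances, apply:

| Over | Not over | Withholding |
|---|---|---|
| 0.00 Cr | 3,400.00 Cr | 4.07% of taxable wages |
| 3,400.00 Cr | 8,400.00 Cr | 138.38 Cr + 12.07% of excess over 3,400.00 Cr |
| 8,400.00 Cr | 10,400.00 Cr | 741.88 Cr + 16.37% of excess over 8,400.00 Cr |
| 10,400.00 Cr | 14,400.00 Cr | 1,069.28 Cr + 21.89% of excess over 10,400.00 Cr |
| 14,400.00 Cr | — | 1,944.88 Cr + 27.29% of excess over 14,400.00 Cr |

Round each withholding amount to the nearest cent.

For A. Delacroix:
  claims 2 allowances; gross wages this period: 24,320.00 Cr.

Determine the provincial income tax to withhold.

4,493.77 Cr

Provincial Income Tax: taxable = 24,320.00 Cr − 2×290.00 Cr = 23,740.00 Cr
  1,944.88 Cr + 27.29% × (23,740.00 Cr − 14,400.00 Cr) = 1,944.88 Cr + 27.29% × 9,340.00 Cr = 4,493.77 Cr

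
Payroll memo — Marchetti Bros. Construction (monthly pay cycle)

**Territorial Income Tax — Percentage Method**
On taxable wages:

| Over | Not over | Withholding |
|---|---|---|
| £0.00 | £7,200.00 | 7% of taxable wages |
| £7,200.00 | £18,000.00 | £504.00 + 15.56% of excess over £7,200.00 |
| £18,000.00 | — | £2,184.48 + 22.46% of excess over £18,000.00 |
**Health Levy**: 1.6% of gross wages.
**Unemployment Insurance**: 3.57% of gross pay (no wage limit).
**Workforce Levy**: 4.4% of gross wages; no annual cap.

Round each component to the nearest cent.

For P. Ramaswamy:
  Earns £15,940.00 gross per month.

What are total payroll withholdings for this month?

Territorial Income Tax: taxable = £15,940.00
  £504.00 + 15.56% × (£15,940.00 − £7,200.00) = £504.00 + 15.56% × £8,740.00 = £1,863.94
Health Levy: 1.6% × £15,940.00 = £255.04
Unemployment Insurance: 3.57% × £15,940.00 = £569.06
Workforce Levy: 4.4% × £15,940.00 = £701.36
Total: £1,863.94 + £255.04 + £569.06 + £701.36 = £3,389.40

£3,389.40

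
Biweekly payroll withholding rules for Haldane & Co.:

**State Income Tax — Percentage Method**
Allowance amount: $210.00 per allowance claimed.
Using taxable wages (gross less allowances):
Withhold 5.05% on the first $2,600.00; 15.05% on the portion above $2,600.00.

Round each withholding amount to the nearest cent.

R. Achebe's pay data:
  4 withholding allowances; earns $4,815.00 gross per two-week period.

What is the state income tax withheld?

State Income Tax: taxable = $4,815.00 − 4×$210.00 = $3,975.00
  $131.30 + 15.05% × ($3,975.00 − $2,600.00) = $131.30 + 15.05% × $1,375.00 = $338.24

$338.24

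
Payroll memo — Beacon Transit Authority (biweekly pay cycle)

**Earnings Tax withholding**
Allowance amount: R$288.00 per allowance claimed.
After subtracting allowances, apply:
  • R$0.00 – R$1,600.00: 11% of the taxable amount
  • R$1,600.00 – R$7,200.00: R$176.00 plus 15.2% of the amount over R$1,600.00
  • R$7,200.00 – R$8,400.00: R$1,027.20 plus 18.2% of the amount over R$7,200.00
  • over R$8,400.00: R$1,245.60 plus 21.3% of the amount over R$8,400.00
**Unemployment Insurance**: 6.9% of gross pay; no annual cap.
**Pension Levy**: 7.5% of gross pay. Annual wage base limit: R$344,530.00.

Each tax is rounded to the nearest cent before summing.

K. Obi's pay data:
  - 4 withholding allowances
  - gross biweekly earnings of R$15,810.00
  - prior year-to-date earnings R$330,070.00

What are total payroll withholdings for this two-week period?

R$4,753.94

Earnings Tax: taxable = R$15,810.00 − 4×R$288.00 = R$14,658.00
  R$1,245.60 + 21.3% × (R$14,658.00 − R$8,400.00) = R$1,245.60 + 21.3% × R$6,258.00 = R$2,578.55
Unemployment Insurance: 6.9% × R$15,810.00 = R$1,090.89
Pension Levy: cap R$344,530.00 − YTD R$330,070.00 = R$14,460.00 subject; 7.5% × R$14,460.00 = R$1,084.50
Total: R$2,578.55 + R$1,090.89 + R$1,084.50 = R$4,753.94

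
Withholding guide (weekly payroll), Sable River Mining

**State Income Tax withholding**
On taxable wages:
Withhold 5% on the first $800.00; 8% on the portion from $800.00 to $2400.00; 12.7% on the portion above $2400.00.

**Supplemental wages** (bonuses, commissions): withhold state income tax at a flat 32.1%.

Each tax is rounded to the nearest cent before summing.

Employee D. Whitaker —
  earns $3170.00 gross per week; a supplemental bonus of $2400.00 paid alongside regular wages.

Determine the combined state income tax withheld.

State Income Tax: taxable = $3170.00
  $168.00 + 12.7% × ($3170.00 − $2400.00) = $168.00 + 12.7% × $770.00 = $265.79
Supplemental (32.1% flat on bonus): 32.1% × $2400.00 = $770.40
Total state income tax: $265.79 + $770.40 = $1036.19

$1036.19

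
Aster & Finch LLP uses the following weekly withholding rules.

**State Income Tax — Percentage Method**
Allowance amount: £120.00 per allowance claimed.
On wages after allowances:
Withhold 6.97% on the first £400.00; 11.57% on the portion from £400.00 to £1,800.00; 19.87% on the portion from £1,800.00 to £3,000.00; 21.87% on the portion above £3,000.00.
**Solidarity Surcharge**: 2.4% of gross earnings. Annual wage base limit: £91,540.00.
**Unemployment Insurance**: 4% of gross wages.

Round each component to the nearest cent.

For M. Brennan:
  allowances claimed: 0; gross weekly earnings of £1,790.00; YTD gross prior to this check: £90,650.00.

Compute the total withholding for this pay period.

State Income Tax: taxable = £1,790.00
  £27.88 + 11.57% × (£1,790.00 − £400.00) = £27.88 + 11.57% × £1,390.00 = £188.70
Solidarity Surcharge: cap £91,540.00 − YTD £90,650.00 = £890.00 subject; 2.4% × £890.00 = £21.36
Unemployment Insurance: 4% × £1,790.00 = £71.60
Total: £188.70 + £21.36 + £71.60 = £281.66

£281.66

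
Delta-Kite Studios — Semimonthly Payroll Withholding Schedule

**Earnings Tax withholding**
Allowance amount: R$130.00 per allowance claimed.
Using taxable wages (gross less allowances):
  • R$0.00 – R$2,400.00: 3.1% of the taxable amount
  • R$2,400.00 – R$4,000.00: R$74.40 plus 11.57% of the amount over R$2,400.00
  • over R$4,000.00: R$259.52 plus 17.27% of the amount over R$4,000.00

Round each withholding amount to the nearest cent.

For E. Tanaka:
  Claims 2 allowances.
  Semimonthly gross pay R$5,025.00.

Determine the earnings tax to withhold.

R$391.64

Earnings Tax: taxable = R$5,025.00 − 2×R$130.00 = R$4,765.00
  R$259.52 + 17.27% × (R$4,765.00 − R$4,000.00) = R$259.52 + 17.27% × R$765.00 = R$391.64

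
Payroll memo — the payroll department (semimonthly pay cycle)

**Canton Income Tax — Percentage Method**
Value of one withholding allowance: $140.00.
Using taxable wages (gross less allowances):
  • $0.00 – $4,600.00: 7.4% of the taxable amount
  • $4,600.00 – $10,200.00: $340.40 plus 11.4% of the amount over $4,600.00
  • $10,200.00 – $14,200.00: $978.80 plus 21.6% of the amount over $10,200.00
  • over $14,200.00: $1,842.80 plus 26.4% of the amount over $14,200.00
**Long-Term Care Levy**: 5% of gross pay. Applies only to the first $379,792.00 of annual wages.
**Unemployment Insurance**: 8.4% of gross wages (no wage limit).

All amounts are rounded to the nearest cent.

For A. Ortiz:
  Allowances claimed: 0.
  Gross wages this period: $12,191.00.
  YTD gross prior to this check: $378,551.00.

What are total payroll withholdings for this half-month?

$2,494.95

Canton Income Tax: taxable = $12,191.00
  $978.80 + 21.6% × ($12,191.00 − $10,200.00) = $978.80 + 21.6% × $1,991.00 = $1,408.86
Long-Term Care Levy: cap $379,792.00 − YTD $378,551.00 = $1,241.00 subject; 5% × $1,241.00 = $62.05
Unemployment Insurance: 8.4% × $12,191.00 = $1,024.04
Total: $1,408.86 + $62.05 + $1,024.04 = $2,494.95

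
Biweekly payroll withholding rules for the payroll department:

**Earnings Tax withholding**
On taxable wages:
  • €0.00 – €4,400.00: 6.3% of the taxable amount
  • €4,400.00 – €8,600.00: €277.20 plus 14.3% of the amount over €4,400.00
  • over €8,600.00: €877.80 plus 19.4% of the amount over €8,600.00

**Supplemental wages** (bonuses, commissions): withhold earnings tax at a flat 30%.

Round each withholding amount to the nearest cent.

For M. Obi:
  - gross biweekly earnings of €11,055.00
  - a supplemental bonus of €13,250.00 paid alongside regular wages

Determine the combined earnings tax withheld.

Earnings Tax: taxable = €11,055.00
  €877.80 + 19.4% × (€11,055.00 − €8,600.00) = €877.80 + 19.4% × €2,455.00 = €1,354.07
Supplemental (30% flat on bonus): 30% × €13,250.00 = €3,975.00
Total earnings tax: €1,354.07 + €3,975.00 = €5,329.07

€5,329.07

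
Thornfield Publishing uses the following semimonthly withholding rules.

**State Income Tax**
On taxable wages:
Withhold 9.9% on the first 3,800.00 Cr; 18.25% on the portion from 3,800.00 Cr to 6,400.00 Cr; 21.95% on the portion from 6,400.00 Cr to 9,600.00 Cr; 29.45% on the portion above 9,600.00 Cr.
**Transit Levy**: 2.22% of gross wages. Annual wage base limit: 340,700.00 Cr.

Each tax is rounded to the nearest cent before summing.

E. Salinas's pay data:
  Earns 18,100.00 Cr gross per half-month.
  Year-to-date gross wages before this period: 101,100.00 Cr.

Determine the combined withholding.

4,458.17 Cr

State Income Tax: taxable = 18,100.00 Cr
  1,553.10 Cr + 29.45% × (18,100.00 Cr − 9,600.00 Cr) = 1,553.10 Cr + 29.45% × 8,500.00 Cr = 4,056.35 Cr
Transit Levy: 2.22% × 18,100.00 Cr = 401.82 Cr
Total: 4,056.35 Cr + 401.82 Cr = 4,458.17 Cr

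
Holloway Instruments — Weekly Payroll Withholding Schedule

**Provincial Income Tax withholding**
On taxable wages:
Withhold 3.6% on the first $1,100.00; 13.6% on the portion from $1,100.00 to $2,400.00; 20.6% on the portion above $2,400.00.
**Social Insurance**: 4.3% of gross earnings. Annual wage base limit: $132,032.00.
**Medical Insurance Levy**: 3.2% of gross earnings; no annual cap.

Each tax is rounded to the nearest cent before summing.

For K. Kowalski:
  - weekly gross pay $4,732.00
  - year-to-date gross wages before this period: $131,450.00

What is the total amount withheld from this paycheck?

$873.24

Provincial Income Tax: taxable = $4,732.00
  $216.40 + 20.6% × ($4,732.00 − $2,400.00) = $216.40 + 20.6% × $2,332.00 = $696.79
Social Insurance: cap $132,032.00 − YTD $131,450.00 = $582.00 subject; 4.3% × $582.00 = $25.03
Medical Insurance Levy: 3.2% × $4,732.00 = $151.42
Total: $696.79 + $25.03 + $151.42 = $873.24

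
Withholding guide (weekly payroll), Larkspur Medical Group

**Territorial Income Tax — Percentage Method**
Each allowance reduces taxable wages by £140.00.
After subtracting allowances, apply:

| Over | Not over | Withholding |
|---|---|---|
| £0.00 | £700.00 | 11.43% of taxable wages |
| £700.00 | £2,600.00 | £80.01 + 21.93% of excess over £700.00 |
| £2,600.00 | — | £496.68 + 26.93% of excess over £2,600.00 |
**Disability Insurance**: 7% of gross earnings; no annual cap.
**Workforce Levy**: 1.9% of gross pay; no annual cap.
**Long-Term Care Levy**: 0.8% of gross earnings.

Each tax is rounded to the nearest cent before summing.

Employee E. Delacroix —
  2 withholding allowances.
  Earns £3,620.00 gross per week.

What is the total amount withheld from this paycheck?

Territorial Income Tax: taxable = £3,620.00 − 2×£140.00 = £3,340.00
  £496.68 + 26.93% × (£3,340.00 − £2,600.00) = £496.68 + 26.93% × £740.00 = £695.96
Disability Insurance: 7% × £3,620.00 = £253.40
Workforce Levy: 1.9% × £3,620.00 = £68.78
Long-Term Care Levy: 0.8% × £3,620.00 = £28.96
Total: £695.96 + £253.40 + £68.78 + £28.96 = £1,047.10

£1,047.10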